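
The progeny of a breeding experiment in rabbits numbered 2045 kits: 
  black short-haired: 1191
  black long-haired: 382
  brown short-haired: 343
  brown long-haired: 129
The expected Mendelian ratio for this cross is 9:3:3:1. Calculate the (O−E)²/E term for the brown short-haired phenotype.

4.265

Under the 9:3:3:1 hypothesis (Σ ratio = 16, N = 2045):
  black short-haired: 2045 × 9/16 = 1150.3125
  black long-haired: 2045 × 3/16 = 383.4375
  brown short-haired: 2045 × 3/16 = 383.4375
  brown long-haired: 2045 × 1/16 = 127.8125
Contribution of brown short-haired: (343 − 383.4375)² / 383.4375 = 4.2646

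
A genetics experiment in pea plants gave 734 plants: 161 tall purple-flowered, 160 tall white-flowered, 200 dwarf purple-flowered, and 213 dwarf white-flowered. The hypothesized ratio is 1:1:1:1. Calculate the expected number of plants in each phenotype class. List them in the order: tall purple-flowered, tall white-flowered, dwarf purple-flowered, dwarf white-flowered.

183.5, 183.5, 183.5, 183.5

The 1:1:1:1 ratio has 4 parts, so with N = 734 the expected counts are:
  tall purple-flowered: 734 × 1/4 = 183.5
  tall white-flowered: 734 × 1/4 = 183.5
  dwarf purple-flowered: 734 × 1/4 = 183.5
  dwarf white-flowered: 734 × 1/4 = 183.5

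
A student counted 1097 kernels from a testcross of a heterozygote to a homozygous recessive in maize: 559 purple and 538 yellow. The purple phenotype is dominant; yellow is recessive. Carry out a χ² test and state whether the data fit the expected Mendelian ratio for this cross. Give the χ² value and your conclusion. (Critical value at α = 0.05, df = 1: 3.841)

A testcross of a heterozygote (Aa × aa) gives a 1:1 phenotypic ratio.
Total ratio parts = 2. Expected numbers out of 1097:
  purple: 1097 × 1/2 = 548.5
  yellow: 1097 × 1/2 = 548.5
χ² = Σ (O − E)² / E
  purple: (559 − 548.5)² / 548.5 = 0.2010
  yellow: (538 − 548.5)² / 548.5 = 0.2010
χ² = 0.2010 + 0.2010 = 0.402
Degrees of freedom = 2 − 1 = 1; critical value at α = 0.05 is 3.841.
Since 0.402 < 3.841, we fail to reject the null hypothesis — the data are consistent with the 1:1 ratio.

0.402; consistent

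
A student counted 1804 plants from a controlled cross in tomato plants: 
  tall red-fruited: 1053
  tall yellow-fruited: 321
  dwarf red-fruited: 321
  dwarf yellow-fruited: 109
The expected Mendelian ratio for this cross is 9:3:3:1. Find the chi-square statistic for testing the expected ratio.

The 9:3:3:1 ratio has 16 parts, so with N = 1804 the expected counts are:
  tall red-fruited: 1804 × 9/16 = 1014.75
  tall yellow-fruited: 1804 × 3/16 = 338.25
  dwarf red-fruited: 1804 × 3/16 = 338.25
  dwarf yellow-fruited: 1804 × 1/16 = 112.75
χ² = Σ (O − E)² / E
  tall red-fruited: (1053 − 1014.75)² / 1014.75 = 1.4418
  tall yellow-fruited: (321 − 338.25)² / 338.25 = 0.8797
  dwarf red-fruited: (321 − 338.25)² / 338.25 = 0.8797
  dwarf yellow-fruited: (109 − 112.75)² / 112.75 = 0.1247
χ² = 1.4418 + 0.8797 + 0.8797 + 0.1247 = 3.3259 ≈ 3.326

3.326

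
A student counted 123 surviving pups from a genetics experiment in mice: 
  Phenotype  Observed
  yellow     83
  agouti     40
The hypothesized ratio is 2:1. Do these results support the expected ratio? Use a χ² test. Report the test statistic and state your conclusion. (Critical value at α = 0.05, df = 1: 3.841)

Total ratio parts = 3. Expected numbers out of 123:
  yellow: 123 × 2/3 = 82
  agouti: 123 × 1/3 = 41
χ² = Σ (O − E)² / E
  yellow: (83 − 82)² / 82 = 0.0122
  agouti: (40 − 41)² / 41 = 0.0244
χ² = 0.0122 + 0.0244 = 0.0366 ≈ 0.037
Degrees of freedom = 2 − 1 = 1; critical value at α = 0.05 is 3.841.
Since 0.037 < 3.841, we fail to reject the null hypothesis — the data are consistent with the 2:1 ratio.

0.037; consistent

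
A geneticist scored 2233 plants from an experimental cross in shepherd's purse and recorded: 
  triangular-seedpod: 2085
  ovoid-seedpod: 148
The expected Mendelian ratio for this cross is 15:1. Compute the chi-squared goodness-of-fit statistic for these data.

0.544

Under the 15:1 hypothesis (Σ ratio = 16, N = 2233):
  triangular-seedpod: 2233 × 15/16 = 2093.4375
  ovoid-seedpod: 2233 × 1/16 = 139.5625
χ² = Σ (O − E)² / E
  triangular-seedpod: (2085 − 2093.4375)² / 2093.4375 = 0.0340
  ovoid-seedpod: (148 − 139.5625)² / 139.5625 = 0.5101
χ² = 0.0340 + 0.5101 = 0.5441 ≈ 0.544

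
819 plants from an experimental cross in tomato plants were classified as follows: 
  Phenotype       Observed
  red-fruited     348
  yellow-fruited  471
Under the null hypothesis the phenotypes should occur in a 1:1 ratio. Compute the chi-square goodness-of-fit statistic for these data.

18.473

Under the 1:1 hypothesis (Σ ratio = 2, N = 819):
  red-fruited: 819 × 1/2 = 409.5
  yellow-fruited: 819 × 1/2 = 409.5
χ² = Σ (O − E)² / E
  red-fruited: (348 − 409.5)² / 409.5 = 9.2363
  yellow-fruited: (471 − 409.5)² / 409.5 = 9.2363
χ² = 9.2363 + 9.2363 = 18.4726 ≈ 18.473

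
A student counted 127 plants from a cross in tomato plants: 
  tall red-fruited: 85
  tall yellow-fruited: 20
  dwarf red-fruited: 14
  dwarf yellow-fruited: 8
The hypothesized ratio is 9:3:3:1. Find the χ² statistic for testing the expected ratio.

The 9:3:3:1 ratio has 16 parts, so with N = 127 the expected counts are:
  tall red-fruited: 127 × 9/16 = 71.4375
  tall yellow-fruited: 127 × 3/16 = 23.8125
  dwarf red-fruited: 127 × 3/16 = 23.8125
  dwarf yellow-fruited: 127 × 1/16 = 7.9375
χ² = Σ (O − E)² / E
  tall red-fruited: (85 − 71.4375)² / 71.4375 = 2.5749
  tall yellow-fruited: (20 − 23.8125)² / 23.8125 = 0.6104
  dwarf red-fruited: (14 − 23.8125)² / 23.8125 = 4.0435
  dwarf yellow-fruited: (8 − 7.9375)² / 7.9375 = 0.0005
χ² = 2.5749 + 0.6104 + 4.0435 + 0.0005 = 7.2293 ≈ 7.229

7.229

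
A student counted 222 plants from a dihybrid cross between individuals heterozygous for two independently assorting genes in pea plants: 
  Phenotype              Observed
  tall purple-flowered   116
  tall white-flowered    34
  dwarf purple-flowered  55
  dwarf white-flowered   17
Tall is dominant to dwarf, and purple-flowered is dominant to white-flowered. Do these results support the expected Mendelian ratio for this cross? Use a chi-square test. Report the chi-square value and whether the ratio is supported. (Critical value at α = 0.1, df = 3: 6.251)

A dihybrid F₂ with independent assortment and complete dominance at both loci gives a 9:3:3:1 phenotypic ratio.
Expected counts for N = 222 under a 9:3:3:1 ratio (total parts = 16):
  tall purple-flowered: 222 × 9/16 = 124.875
  tall white-flowered: 222 × 3/16 = 41.625
  dwarf purple-flowered: 222 × 3/16 = 41.625
  dwarf white-flowered: 222 × 1/16 = 13.875
χ² = Σ (O − E)² / E
  tall purple-flowered: (116 − 124.875)² / 124.875 = 0.6308
  tall white-flowered: (34 − 41.625)² / 41.625 = 1.3968
  dwarf purple-flowered: (55 − 41.625)² / 41.625 = 4.2977
  dwarf white-flowered: (17 − 13.875)² / 13.875 = 0.7038
χ² = 0.6308 + 1.3968 + 4.2977 + 0.7038 = 7.0291 ≈ 7.029
Degrees of freedom = 4 − 1 = 3; critical value at α = 0.1 is 6.251.
Since 7.029 > 6.251, we reject the null hypothesis — the data do not fit the 9:3:3:1 ratio.

7.029; not consistent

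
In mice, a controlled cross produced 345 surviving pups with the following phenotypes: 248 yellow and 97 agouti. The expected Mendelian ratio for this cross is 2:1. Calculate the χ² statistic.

Expected counts for N = 345 under a 2:1 ratio (total parts = 3):
  yellow: 345 × 2/3 = 230
  agouti: 345 × 1/3 = 115
χ² = Σ (O − E)² / E
  yellow: (248 − 230)² / 230 = 1.4087
  agouti: (97 − 115)² / 115 = 2.8174
χ² = 1.4087 + 2.8174 = 4.2261 ≈ 4.226

4.226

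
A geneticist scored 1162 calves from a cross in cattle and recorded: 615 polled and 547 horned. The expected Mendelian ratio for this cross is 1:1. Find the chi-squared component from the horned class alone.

The 1:1 ratio has 2 parts, so with N = 1162 the expected counts are:
  polled: 1162 × 1/2 = 581
  horned: 1162 × 1/2 = 581
Contribution of horned: (547 − 581)² / 581 = 1.9897

1.990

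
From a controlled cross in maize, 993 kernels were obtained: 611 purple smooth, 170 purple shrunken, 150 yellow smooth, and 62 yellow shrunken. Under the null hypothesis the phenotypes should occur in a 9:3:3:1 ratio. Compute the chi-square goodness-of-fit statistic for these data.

13.364

Under the 9:3:3:1 hypothesis (Σ ratio = 16, N = 993):
  purple smooth: 993 × 9/16 = 558.5625
  purple shrunken: 993 × 3/16 = 186.1875
  yellow smooth: 993 × 3/16 = 186.1875
  yellow shrunken: 993 × 1/16 = 62.0625
χ² = Σ (O − E)² / E
  purple smooth: (611 − 558.5625)² / 558.5625 = 4.9228
  purple shrunken: (170 − 186.1875)² / 186.1875 = 1.4074
  yellow smooth: (150 − 186.1875)² / 186.1875 = 7.0334
  yellow shrunken: (62 − 62.0625)² / 62.0625 = 0.0001
χ² = 4.9228 + 1.4074 + 7.0334 + 0.0001 = 13.3637 ≈ 13.364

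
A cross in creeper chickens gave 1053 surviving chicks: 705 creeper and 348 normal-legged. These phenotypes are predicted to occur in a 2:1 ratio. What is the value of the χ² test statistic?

Under the 2:1 hypothesis (Σ ratio = 3, N = 1053):
  creeper: 1053 × 2/3 = 702
  normal-legged: 1053 × 1/3 = 351
χ² = Σ (O − E)² / E
  creeper: (705 − 702)² / 702 = 0.0128
  normal-legged: (348 − 351)² / 351 = 0.0256
χ² = 0.0128 + 0.0256 = 0.0384 ≈ 0.038

0.038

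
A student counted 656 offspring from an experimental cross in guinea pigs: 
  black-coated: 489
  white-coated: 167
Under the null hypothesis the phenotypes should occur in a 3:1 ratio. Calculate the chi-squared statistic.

Total ratio parts = 4. Expected numbers out of 656:
  black-coated: 656 × 3/4 = 492
  white-coated: 656 × 1/4 = 164
χ² = Σ (O − E)² / E
  black-coated: (489 − 492)² / 492 = 0.0183
  white-coated: (167 − 164)² / 164 = 0.0549
χ² = 0.0183 + 0.0549 = 0.0732 ≈ 0.073

0.073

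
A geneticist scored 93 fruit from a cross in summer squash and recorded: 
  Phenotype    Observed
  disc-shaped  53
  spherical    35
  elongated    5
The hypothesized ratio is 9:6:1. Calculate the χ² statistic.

0.123

Expected counts for N = 93 under a 9:6:1 ratio (total parts = 16):
  disc-shaped: 93 × 9/16 = 52.3125
  spherical: 93 × 6/16 = 34.875
  elongated: 93 × 1/16 = 5.8125
χ² = Σ (O − E)² / E
  disc-shaped: (53 − 52.3125)² / 52.3125 = 0.0090
  spherical: (35 − 34.875)² / 34.875 = 0.0004
  elongated: (5 − 5.8125)² / 5.8125 = 0.1136
χ² = 0.0090 + 0.0004 + 0.1136 = 0.123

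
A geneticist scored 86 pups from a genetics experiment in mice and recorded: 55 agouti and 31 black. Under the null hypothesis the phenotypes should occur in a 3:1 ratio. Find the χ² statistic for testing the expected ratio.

5.597

Total ratio parts = 4. Expected numbers out of 86:
  agouti: 86 × 3/4 = 64.5
  black: 86 × 1/4 = 21.5
χ² = Σ (O − E)² / E
  agouti: (55 − 64.5)² / 64.5 = 1.3992
  black: (31 − 21.5)² / 21.5 = 4.1977
χ² = 1.3992 + 4.1977 = 5.5969 ≈ 5.597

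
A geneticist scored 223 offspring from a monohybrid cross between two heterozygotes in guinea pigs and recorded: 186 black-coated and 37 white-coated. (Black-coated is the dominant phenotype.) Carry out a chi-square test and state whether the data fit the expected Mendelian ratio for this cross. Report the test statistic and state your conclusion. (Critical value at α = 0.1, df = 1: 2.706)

For a monohybrid cross between heterozygotes with complete dominance, the expected phenotypic ratio is 3:1.
Total ratio parts = 4. Expected numbers out of 223:
  black-coated: 223 × 3/4 = 167.25
  white-coated: 223 × 1/4 = 55.75
χ² = Σ (O − E)² / E
  black-coated: (186 − 167.25)² / 167.25 = 2.1020
  white-coated: (37 − 55.75)² / 55.75 = 6.3061
χ² = 2.1020 + 6.3061 = 8.4081 ≈ 8.408
Degrees of freedom = 2 − 1 = 1; critical value at α = 0.1 is 2.706.
Since 8.408 > 2.706, we reject the null hypothesis — the data do not fit the 3:1 ratio.

8.408; not consistent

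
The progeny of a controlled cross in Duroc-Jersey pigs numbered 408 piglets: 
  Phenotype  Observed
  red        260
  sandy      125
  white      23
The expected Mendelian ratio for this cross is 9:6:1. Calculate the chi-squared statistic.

9.423

The 9:6:1 ratio has 16 parts, so with N = 408 the expected counts are:
  red: 408 × 9/16 = 229.5
  sandy: 408 × 6/16 = 153
  white: 408 × 1/16 = 25.5
χ² = Σ (O − E)² / E
  red: (260 − 229.5)² / 229.5 = 4.0534
  sandy: (125 − 153)² / 153 = 5.1242
  white: (23 − 25.5)² / 25.5 = 0.2451
χ² = 4.0534 + 5.1242 + 0.2451 = 9.4227 ≈ 9.423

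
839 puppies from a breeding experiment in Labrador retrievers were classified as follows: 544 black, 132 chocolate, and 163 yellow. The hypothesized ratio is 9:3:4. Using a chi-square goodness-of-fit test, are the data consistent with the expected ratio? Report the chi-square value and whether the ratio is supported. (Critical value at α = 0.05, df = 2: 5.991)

Expected counts for N = 839 under a 9:3:4 ratio (total parts = 16):
  black: 839 × 9/16 = 471.9375
  chocolate: 839 × 3/16 = 157.3125
  yellow: 839 × 4/16 = 209.75
χ² = Σ (O − E)² / E
  black: (544 − 471.9375)² / 471.9375 = 11.0036
  chocolate: (132 − 157.3125)² / 157.3125 = 4.0729
  yellow: (163 − 209.75)² / 209.75 = 10.4198
χ² = 11.0036 + 4.0729 + 10.4198 = 25.4963 ≈ 25.496
Degrees of freedom = 3 − 1 = 2; critical value at α = 0.05 is 5.991.
Since 25.496 > 5.991, we reject the null hypothesis — the data do not fit the 9:3:4 ratio.

25.496; not consistent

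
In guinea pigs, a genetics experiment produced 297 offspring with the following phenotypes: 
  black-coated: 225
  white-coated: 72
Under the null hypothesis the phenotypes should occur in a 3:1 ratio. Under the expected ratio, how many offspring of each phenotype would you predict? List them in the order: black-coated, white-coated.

222.75, 74.25

Expected counts for N = 297 under a 3:1 ratio (total parts = 4):
  black-coated: 297 × 3/4 = 222.75
  white-coated: 297 × 1/4 = 74.25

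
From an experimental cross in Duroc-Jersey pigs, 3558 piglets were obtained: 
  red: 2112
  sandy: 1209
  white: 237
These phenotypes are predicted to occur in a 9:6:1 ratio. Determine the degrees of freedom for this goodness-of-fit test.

A goodness-of-fit test with 3 phenotype classes has df = 3 − 1 = 2.

2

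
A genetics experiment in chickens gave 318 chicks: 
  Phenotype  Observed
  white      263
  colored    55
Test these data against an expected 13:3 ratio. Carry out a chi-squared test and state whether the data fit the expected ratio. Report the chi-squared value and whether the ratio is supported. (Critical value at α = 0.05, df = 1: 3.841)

0.442; consistent

Under the 13:3 hypothesis (Σ ratio = 16, N = 318):
  white: 318 × 13/16 = 258.375
  colored: 318 × 3/16 = 59.625
χ² = Σ (O − E)² / E
  white: (263 − 258.375)² / 258.375 = 0.0828
  colored: (55 − 59.625)² / 59.625 = 0.3588
χ² = 0.0828 + 0.3588 = 0.4416 ≈ 0.442
Degrees of freedom = 2 − 1 = 1; critical value at α = 0.05 is 3.841.
Since 0.442 < 3.841, we fail to reject the null hypothesis — the data are consistent with the 13:3 ratio.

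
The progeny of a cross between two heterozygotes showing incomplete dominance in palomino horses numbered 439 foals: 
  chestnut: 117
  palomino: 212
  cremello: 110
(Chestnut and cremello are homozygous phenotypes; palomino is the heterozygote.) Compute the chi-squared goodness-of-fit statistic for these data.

With incomplete dominance, a heterozygote × heterozygote cross gives a 1:2:1 phenotypic ratio.
Under the 1:2:1 hypothesis (Σ ratio = 4, N = 439):
  chestnut: 439 × 1/4 = 109.75
  palomino: 439 × 2/4 = 219.5
  cremello: 439 × 1/4 = 109.75
χ² = Σ (O − E)² / E
  chestnut: (117 − 109.75)² / 109.75 = 0.4789
  palomino: (212 − 219.5)² / 219.5 = 0.2563
  cremello: (110 − 109.75)² / 109.75 = 0.0006
χ² = 0.4789 + 0.2563 + 0.0006 = 0.7358 ≈ 0.736

0.736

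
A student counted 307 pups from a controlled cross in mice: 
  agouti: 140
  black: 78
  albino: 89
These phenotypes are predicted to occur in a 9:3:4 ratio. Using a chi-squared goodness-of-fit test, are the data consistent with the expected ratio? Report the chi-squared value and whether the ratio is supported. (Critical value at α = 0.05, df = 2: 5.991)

15.399; not consistent

The 9:3:4 ratio has 16 parts, so with N = 307 the expected counts are:
  agouti: 307 × 9/16 = 172.6875
  black: 307 × 3/16 = 57.5625
  albino: 307 × 4/16 = 76.75
χ² = Σ (O − E)² / E
  agouti: (140 − 172.6875)² / 172.6875 = 6.1873
  black: (78 − 57.5625)² / 57.5625 = 7.2563
  albino: (89 − 76.75)² / 76.75 = 1.9552
χ² = 6.1873 + 7.2563 + 1.9552 = 15.3988 ≈ 15.399
Degrees of freedom = 3 − 1 = 2; critical value at α = 0.05 is 5.991.
Since 15.399 > 5.991, we reject the null hypothesis — the data do not fit the 9:3:4 ratio.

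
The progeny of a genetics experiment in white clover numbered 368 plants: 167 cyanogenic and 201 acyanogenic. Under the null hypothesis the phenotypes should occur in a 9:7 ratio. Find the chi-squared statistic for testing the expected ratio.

The 9:7 ratio has 16 parts, so with N = 368 the expected counts are:
  cyanogenic: 368 × 9/16 = 207
  acyanogenic: 368 × 7/16 = 161
χ² = Σ (O − E)² / E
  cyanogenic: (167 − 207)² / 207 = 7.7295
  acyanogenic: (201 − 161)² / 161 = 9.9379
χ² = 7.7295 + 9.9379 = 17.6674 ≈ 17.667

17.667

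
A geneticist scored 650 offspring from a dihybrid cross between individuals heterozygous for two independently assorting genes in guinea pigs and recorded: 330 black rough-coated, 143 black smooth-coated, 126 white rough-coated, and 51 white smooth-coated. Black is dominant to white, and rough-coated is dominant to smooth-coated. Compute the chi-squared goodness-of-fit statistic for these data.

9.922

A dihybrid F₂ with independent assortment and complete dominance at both loci gives a 9:3:3:1 phenotypic ratio.
Under the 9:3:3:1 hypothesis (Σ ratio = 16, N = 650):
  black rough-coated: 650 × 9/16 = 365.625
  black smooth-coated: 650 × 3/16 = 121.875
  white rough-coated: 650 × 3/16 = 121.875
  white smooth-coated: 650 × 1/16 = 40.625
χ² = Σ (O − E)² / E
  black rough-coated: (330 − 365.625)² / 365.625 = 3.4712
  black smooth-coated: (143 − 121.875)² / 121.875 = 3.6617
  white rough-coated: (126 − 121.875)² / 121.875 = 0.1396
  white smooth-coated: (51 − 40.625)² / 40.625 = 2.6496
χ² = 3.4712 + 3.6617 + 0.1396 + 2.6496 = 9.9221 ≈ 9.922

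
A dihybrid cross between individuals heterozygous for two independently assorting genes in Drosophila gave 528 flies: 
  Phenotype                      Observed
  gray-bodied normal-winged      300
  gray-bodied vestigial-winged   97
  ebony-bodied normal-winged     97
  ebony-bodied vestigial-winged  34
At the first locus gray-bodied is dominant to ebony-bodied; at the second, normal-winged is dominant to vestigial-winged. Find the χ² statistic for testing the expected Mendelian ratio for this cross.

0.141

A dihybrid F₂ with independent assortment and complete dominance at both loci gives a 9:3:3:1 phenotypic ratio.
The 9:3:3:1 ratio has 16 parts, so with N = 528 the expected counts are:
  gray-bodied normal-winged: 528 × 9/16 = 297
  gray-bodied vestigial-winged: 528 × 3/16 = 99
  ebony-bodied normal-winged: 528 × 3/16 = 99
  ebony-bodied vestigial-winged: 528 × 1/16 = 33
χ² = Σ (O − E)² / E
  gray-bodied normal-winged: (300 − 297)² / 297 = 0.0303
  gray-bodied vestigial-winged: (97 − 99)² / 99 = 0.0404
  ebony-bodied normal-winged: (97 − 99)² / 99 = 0.0404
  ebony-bodied vestigial-winged: (34 − 33)² / 33 = 0.0303
χ² = 0.0303 + 0.0404 + 0.0404 + 0.0303 = 0.1414 ≈ 0.141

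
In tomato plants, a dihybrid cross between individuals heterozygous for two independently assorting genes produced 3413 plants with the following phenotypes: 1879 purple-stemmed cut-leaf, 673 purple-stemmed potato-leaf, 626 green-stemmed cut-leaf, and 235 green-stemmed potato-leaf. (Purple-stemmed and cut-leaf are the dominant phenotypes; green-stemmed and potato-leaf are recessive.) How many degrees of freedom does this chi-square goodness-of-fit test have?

3

A dihybrid F₂ with independent assortment and complete dominance at both loci gives a 9:3:3:1 phenotypic ratio.
A goodness-of-fit test with 4 phenotype classes has df = 4 − 1 = 3.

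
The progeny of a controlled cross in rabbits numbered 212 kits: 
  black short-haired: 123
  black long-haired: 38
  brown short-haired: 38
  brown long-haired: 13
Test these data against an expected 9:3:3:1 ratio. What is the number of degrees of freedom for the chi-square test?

A goodness-of-fit test with 4 phenotype classes has df = 4 − 1 = 3.

3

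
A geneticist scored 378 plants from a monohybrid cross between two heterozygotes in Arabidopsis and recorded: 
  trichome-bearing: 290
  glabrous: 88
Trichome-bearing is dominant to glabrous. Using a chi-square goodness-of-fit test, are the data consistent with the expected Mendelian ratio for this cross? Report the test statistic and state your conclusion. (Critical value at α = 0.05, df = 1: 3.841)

For a monohybrid cross between heterozygotes with complete dominance, the expected phenotypic ratio is 3:1.
The 3:1 ratio has 4 parts, so with N = 378 the expected counts are:
  trichome-bearing: 378 × 3/4 = 283.5
  glabrous: 378 × 1/4 = 94.5
χ² = Σ (O − E)² / E
  trichome-bearing: (290 − 283.5)² / 283.5 = 0.1490
  glabrous: (88 − 94.5)² / 94.5 = 0.4471
χ² = 0.1490 + 0.4471 = 0.5961 ≈ 0.596
Degrees of freedom = 2 − 1 = 1; critical value at α = 0.05 is 3.841.
Since 0.596 < 3.841, we fail to reject the null hypothesis — the data are consistent with the 3:1 ratio.

0.596; consistent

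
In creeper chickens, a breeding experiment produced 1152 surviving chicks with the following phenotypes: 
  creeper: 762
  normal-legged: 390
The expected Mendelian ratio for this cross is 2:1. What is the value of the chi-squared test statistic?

0.141

Expected counts for N = 1152 under a 2:1 ratio (total parts = 3):
  creeper: 1152 × 2/3 = 768
  normal-legged: 1152 × 1/3 = 384
χ² = Σ (O − E)² / E
  creeper: (762 − 768)² / 768 = 0.0469
  normal-legged: (390 − 384)² / 384 = 0.0938
χ² = 0.0469 + 0.0938 = 0.1407 ≈ 0.141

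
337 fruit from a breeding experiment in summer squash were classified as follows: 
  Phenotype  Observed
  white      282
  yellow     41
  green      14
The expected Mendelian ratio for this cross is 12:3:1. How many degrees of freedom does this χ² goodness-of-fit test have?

A goodness-of-fit test with 3 phenotype classes has df = 3 − 1 = 2.

2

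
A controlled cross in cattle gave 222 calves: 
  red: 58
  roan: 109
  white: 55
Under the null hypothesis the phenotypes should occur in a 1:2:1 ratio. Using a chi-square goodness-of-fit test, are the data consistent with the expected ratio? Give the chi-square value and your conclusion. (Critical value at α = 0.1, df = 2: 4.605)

Expected counts for N = 222 under a 1:2:1 ratio (total parts = 4):
  red: 222 × 1/4 = 55.5
  roan: 222 × 2/4 = 111
  white: 222 × 1/4 = 55.5
χ² = Σ (O − E)² / E
  red: (58 − 55.5)² / 55.5 = 0.1126
  roan: (109 − 111)² / 111 = 0.0360
  white: (55 − 55.5)² / 55.5 = 0.0045
χ² = 0.1126 + 0.0360 + 0.0045 = 0.1531 ≈ 0.153
Degrees of freedom = 3 − 1 = 2; critical value at α = 0.1 is 4.605.
Since 0.153 < 4.605, we fail to reject the null hypothesis — the data are consistent with the 1:2:1 ratio.

0.153; consistent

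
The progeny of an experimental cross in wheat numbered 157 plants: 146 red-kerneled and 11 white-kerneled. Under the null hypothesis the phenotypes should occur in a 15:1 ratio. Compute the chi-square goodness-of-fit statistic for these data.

Total ratio parts = 16. Expected numbers out of 157:
  red-kerneled: 157 × 15/16 = 147.1875
  white-kerneled: 157 × 1/16 = 9.8125
χ² = Σ (O − E)² / E
  red-kerneled: (146 − 147.1875)² / 147.1875 = 0.0096
  white-kerneled: (11 − 9.8125)² / 9.8125 = 0.1437
χ² = 0.0096 + 0.1437 = 0.1533 ≈ 0.153

0.153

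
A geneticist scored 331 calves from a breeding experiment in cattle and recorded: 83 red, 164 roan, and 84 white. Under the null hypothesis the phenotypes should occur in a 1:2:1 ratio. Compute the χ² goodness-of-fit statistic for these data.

0.033

Total ratio parts = 4. Expected numbers out of 331:
  red: 331 × 1/4 = 82.75
  roan: 331 × 2/4 = 165.5
  white: 331 × 1/4 = 82.75
χ² = Σ (O − E)² / E
  red: (83 − 82.75)² / 82.75 = 0.0008
  roan: (164 − 165.5)² / 165.5 = 0.0136
  white: (84 − 82.75)² / 82.75 = 0.0189
χ² = 0.0008 + 0.0136 + 0.0189 = 0.0333 ≈ 0.033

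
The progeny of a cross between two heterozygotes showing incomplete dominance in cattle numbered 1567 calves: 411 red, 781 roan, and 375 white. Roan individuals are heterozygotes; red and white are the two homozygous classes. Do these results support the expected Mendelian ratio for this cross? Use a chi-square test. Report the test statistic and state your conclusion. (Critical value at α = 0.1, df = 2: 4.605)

1.670; consistent

With incomplete dominance, a heterozygote × heterozygote cross gives a 1:2:1 phenotypic ratio.
Total ratio parts = 4. Expected numbers out of 1567:
  red: 1567 × 1/4 = 391.75
  roan: 1567 × 2/4 = 783.5
  white: 1567 × 1/4 = 391.75
χ² = Σ (O − E)² / E
  red: (411 − 391.75)² / 391.75 = 0.9459
  roan: (781 − 783.5)² / 783.5 = 0.0080
  white: (375 − 391.75)² / 391.75 = 0.7162
χ² = 0.9459 + 0.0080 + 0.7162 = 1.6701 ≈ 1.670
Degrees of freedom = 3 − 1 = 2; critical value at α = 0.1 is 4.605.
Since 1.670 < 4.605, we fail to reject the null hypothesis — the data are consistent with the 1:2:1 ratio.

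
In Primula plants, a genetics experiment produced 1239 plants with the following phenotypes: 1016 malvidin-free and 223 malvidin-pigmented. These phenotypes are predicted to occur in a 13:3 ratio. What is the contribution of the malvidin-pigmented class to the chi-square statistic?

The 13:3 ratio has 16 parts, so with N = 1239 the expected counts are:
  malvidin-free: 1239 × 13/16 = 1006.6875
  malvidin-pigmented: 1239 × 3/16 = 232.3125
Contribution of malvidin-pigmented: (223 − 232.3125)² / 232.3125 = 0.3733

0.373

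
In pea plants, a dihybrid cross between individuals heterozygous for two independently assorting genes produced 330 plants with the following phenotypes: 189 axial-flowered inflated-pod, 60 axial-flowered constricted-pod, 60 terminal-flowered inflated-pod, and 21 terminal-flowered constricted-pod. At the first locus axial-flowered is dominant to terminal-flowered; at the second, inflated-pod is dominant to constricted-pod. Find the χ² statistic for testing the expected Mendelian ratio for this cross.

A dihybrid F₂ with independent assortment and complete dominance at both loci gives a 9:3:3:1 phenotypic ratio.
Expected counts for N = 330 under a 9:3:3:1 ratio (total parts = 16):
  axial-flowered inflated-pod: 330 × 9/16 = 185.625
  axial-flowered constricted-pod: 330 × 3/16 = 61.875
  terminal-flowered inflated-pod: 330 × 3/16 = 61.875
  terminal-flowered constricted-pod: 330 × 1/16 = 20.625
χ² = Σ (O − E)² / E
  axial-flowered inflated-pod: (189 − 185.625)² / 185.625 = 0.0614
  axial-flowered constricted-pod: (60 − 61.875)² / 61.875 = 0.0568
  terminal-flowered inflated-pod: (60 − 61.875)² / 61.875 = 0.0568
  terminal-flowered constricted-pod: (21 − 20.625)² / 20.625 = 0.0068
χ² = 0.0614 + 0.0568 + 0.0568 + 0.0068 = 0.1818 ≈ 0.182

0.182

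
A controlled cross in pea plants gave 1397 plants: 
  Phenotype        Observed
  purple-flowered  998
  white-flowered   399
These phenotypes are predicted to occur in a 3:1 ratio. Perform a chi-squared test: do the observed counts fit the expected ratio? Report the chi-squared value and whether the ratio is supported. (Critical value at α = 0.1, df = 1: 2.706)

9.449; not consistent

The 3:1 ratio has 4 parts, so with N = 1397 the expected counts are:
  purple-flowered: 1397 × 3/4 = 1047.75
  white-flowered: 1397 × 1/4 = 349.25
χ² = Σ (O − E)² / E
  purple-flowered: (998 − 1047.75)² / 1047.75 = 2.3623
  white-flowered: (399 − 349.25)² / 349.25 = 7.0868
χ² = 2.3623 + 7.0868 = 9.4491 ≈ 9.449
Degrees of freedom = 2 − 1 = 1; critical value at α = 0.1 is 2.706.
Since 9.449 > 2.706, we reject the null hypothesis — the data do not fit the 3:1 ratio.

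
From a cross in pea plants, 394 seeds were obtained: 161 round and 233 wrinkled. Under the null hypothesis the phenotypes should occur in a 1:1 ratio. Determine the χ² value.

13.157

Expected counts for N = 394 under a 1:1 ratio (total parts = 2):
  round: 394 × 1/2 = 197
  wrinkled: 394 × 1/2 = 197
χ² = Σ (O − E)² / E
  round: (161 − 197)² / 197 = 6.5787
  wrinkled: (233 − 197)² / 197 = 6.5787
χ² = 6.5787 + 6.5787 = 13.1574 ≈ 13.157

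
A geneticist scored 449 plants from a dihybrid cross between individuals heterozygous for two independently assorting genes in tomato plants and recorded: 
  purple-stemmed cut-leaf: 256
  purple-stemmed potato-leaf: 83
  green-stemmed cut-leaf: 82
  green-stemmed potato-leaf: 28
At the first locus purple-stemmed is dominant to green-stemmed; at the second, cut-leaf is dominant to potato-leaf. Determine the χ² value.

A dihybrid F₂ with independent assortment and complete dominance at both loci gives a 9:3:3:1 phenotypic ratio.
The 9:3:3:1 ratio has 16 parts, so with N = 449 the expected counts are:
  purple-stemmed cut-leaf: 449 × 9/16 = 252.5625
  purple-stemmed potato-leaf: 449 × 3/16 = 84.1875
  green-stemmed cut-leaf: 449 × 3/16 = 84.1875
  green-stemmed potato-leaf: 449 × 1/16 = 28.0625
χ² = Σ (O − E)² / E
  purple-stemmed cut-leaf: (256 − 252.5625)² / 252.5625 = 0.0468
  purple-stemmed potato-leaf: (83 − 84.1875)² / 84.1875 = 0.0168
  green-stemmed cut-leaf: (82 − 84.1875)² / 84.1875 = 0.0568
  green-stemmed potato-leaf: (28 − 28.0625)² / 28.0625 = 0.0001
χ² = 0.0468 + 0.0168 + 0.0568 + 0.0001 = 0.1205 ≈ 0.121

0.121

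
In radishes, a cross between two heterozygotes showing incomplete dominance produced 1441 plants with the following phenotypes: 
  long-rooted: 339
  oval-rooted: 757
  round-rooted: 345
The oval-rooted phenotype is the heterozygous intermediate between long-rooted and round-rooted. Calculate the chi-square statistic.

With incomplete dominance, a heterozygote × heterozygote cross gives a 1:2:1 phenotypic ratio.
Expected counts for N = 1441 under a 1:2:1 ratio (total parts = 4):
  long-rooted: 1441 × 1/4 = 360.25
  oval-rooted: 1441 × 2/4 = 720.5
  round-rooted: 1441 × 1/4 = 360.25
χ² = Σ (O − E)² / E
  long-rooted: (339 − 360.25)² / 360.25 = 1.2535
  oval-rooted: (757 − 720.5)² / 720.5 = 1.8491
  round-rooted: (345 − 360.25)² / 360.25 = 0.6456
χ² = 1.2535 + 1.8491 + 0.6456 = 3.7482 ≈ 3.748

3.748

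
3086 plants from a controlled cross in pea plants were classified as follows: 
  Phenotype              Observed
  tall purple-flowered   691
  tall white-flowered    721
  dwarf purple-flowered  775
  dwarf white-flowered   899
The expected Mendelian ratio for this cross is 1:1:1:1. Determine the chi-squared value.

32.792

Expected counts for N = 3086 under a 1:1:1:1 ratio (total parts = 4):
  tall purple-flowered: 3086 × 1/4 = 771.5
  tall white-flowered: 3086 × 1/4 = 771.5
  dwarf purple-flowered: 3086 × 1/4 = 771.5
  dwarf white-flowered: 3086 × 1/4 = 771.5
χ² = Σ (O − E)² / E
  tall purple-flowered: (691 − 771.5)² / 771.5 = 8.3995
  tall white-flowered: (721 − 771.5)² / 771.5 = 3.3056
  dwarf purple-flowered: (775 − 771.5)² / 771.5 = 0.0159
  dwarf white-flowered: (899 − 771.5)² / 771.5 = 21.0710
χ² = 8.3995 + 3.3056 + 0.0159 + 21.0710 = 32.792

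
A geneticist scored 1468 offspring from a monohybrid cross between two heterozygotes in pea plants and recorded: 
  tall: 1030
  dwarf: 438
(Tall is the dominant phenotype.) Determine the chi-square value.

18.314

For a monohybrid cross between heterozygotes with complete dominance, the expected phenotypic ratio is 3:1.
The 3:1 ratio has 4 parts, so with N = 1468 the expected counts are:
  tall: 1468 × 3/4 = 1101
  dwarf: 1468 × 1/4 = 367
χ² = Σ (O − E)² / E
  tall: (1030 − 1101)² / 1101 = 4.5786
  dwarf: (438 − 367)² / 367 = 13.7357
χ² = 4.5786 + 13.7357 = 18.3143 ≈ 18.314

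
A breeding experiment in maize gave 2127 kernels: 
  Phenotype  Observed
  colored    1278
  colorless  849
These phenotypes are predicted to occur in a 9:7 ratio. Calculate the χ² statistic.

Expected counts for N = 2127 under a 9:7 ratio (total parts = 16):
  colored: 2127 × 9/16 = 1196.4375
  colorless: 2127 × 7/16 = 930.5625
χ² = Σ (O − E)² / E
  colored: (1278 − 1196.4375)² / 1196.4375 = 5.5602
  colorless: (849 − 930.5625)² / 930.5625 = 7.1488
χ² = 5.5602 + 7.1488 = 12.709

12.709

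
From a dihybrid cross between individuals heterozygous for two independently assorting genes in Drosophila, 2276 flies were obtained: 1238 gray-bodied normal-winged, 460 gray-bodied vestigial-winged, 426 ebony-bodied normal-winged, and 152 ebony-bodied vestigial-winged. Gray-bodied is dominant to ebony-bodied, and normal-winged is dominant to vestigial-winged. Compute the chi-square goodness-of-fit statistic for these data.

A dihybrid F₂ with independent assortment and complete dominance at both loci gives a 9:3:3:1 phenotypic ratio.
Under the 9:3:3:1 hypothesis (Σ ratio = 16, N = 2276):
  gray-bodied normal-winged: 2276 × 9/16 = 1280.25
  gray-bodied vestigial-winged: 2276 × 3/16 = 426.75
  ebony-bodied normal-winged: 2276 × 3/16 = 426.75
  ebony-bodied vestigial-winged: 2276 × 1/16 = 142.25
χ² = Σ (O − E)² / E
  gray-bodied normal-winged: (1238 − 1280.25)² / 1280.25 = 1.3943
  gray-bodied vestigial-winged: (460 − 426.75)² / 426.75 = 2.5907
  ebony-bodied normal-winged: (426 − 426.75)² / 426.75 = 0.0013
  ebony-bodied vestigial-winged: (152 − 142.25)² / 142.25 = 0.6683
χ² = 1.3943 + 2.5907 + 0.0013 + 0.6683 = 4.6546 ≈ 4.655

4.655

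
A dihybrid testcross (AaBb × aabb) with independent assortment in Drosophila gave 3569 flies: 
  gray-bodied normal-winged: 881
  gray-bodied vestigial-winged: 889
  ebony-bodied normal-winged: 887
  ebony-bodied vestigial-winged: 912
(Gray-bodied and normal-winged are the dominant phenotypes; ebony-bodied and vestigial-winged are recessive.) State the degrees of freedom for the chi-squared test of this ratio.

A dihybrid testcross with independent assortment gives a 1:1:1:1 ratio.
A goodness-of-fit test with 4 phenotype classes has df = 4 − 1 = 3.

3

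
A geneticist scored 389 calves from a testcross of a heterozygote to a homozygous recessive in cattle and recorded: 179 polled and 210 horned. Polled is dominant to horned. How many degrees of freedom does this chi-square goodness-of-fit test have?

A testcross of a heterozygote (Aa × aa) gives a 1:1 phenotypic ratio.
A goodness-of-fit test with 2 phenotype classes has df = 2 − 1 = 1.

1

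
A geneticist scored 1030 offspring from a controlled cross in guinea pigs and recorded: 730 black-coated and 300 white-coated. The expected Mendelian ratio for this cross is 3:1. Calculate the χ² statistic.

Expected counts for N = 1030 under a 3:1 ratio (total parts = 4):
  black-coated: 1030 × 3/4 = 772.5
  white-coated: 1030 × 1/4 = 257.5
χ² = Σ (O − E)² / E
  black-coated: (730 − 772.5)² / 772.5 = 2.3382
  white-coated: (300 − 257.5)² / 257.5 = 7.0146
χ² = 2.3382 + 7.0146 = 9.3528 ≈ 9.353

9.353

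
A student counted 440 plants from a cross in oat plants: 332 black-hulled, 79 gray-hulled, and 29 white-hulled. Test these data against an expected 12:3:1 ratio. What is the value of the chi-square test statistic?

The 12:3:1 ratio has 16 parts, so with N = 440 the expected counts are:
  black-hulled: 440 × 12/16 = 330
  gray-hulled: 440 × 3/16 = 82.5
  white-hulled: 440 × 1/16 = 27.5
χ² = Σ (O − E)² / E
  black-hulled: (332 − 330)² / 330 = 0.0121
  gray-hulled: (79 − 82.5)² / 82.5 = 0.1485
  white-hulled: (29 − 27.5)² / 27.5 = 0.0818
χ² = 0.0121 + 0.1485 + 0.0818 = 0.2424 ≈ 0.242

0.242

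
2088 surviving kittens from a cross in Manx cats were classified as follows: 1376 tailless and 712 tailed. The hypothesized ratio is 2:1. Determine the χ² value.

0.552

The 2:1 ratio has 3 parts, so with N = 2088 the expected counts are:
  tailless: 2088 × 2/3 = 1392
  tailed: 2088 × 1/3 = 696
χ² = Σ (O − E)² / E
  tailless: (1376 − 1392)² / 1392 = 0.1839
  tailed: (712 − 696)² / 696 = 0.3678
χ² = 0.1839 + 0.3678 = 0.5517 ≈ 0.552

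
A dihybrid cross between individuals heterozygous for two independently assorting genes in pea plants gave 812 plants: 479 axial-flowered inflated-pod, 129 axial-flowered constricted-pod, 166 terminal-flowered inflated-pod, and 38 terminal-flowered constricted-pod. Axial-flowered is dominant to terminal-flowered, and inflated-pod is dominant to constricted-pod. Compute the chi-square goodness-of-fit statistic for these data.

9.079

A dihybrid F₂ with independent assortment and complete dominance at both loci gives a 9:3:3:1 phenotypic ratio.
The 9:3:3:1 ratio has 16 parts, so with N = 812 the expected counts are:
  axial-flowered inflated-pod: 812 × 9/16 = 456.75
  axial-flowered constricted-pod: 812 × 3/16 = 152.25
  terminal-flowered inflated-pod: 812 × 3/16 = 152.25
  terminal-flowered constricted-pod: 812 × 1/16 = 50.75
χ² = Σ (O − E)² / E
  axial-flowered inflated-pod: (479 − 456.75)² / 456.75 = 1.0839
  axial-flowered constricted-pod: (129 − 152.25)² / 152.25 = 3.5505
  terminal-flowered inflated-pod: (166 − 152.25)² / 152.25 = 1.2418
  terminal-flowered constricted-pod: (38 − 50.75)² / 50.75 = 3.2032
χ² = 1.0839 + 3.5505 + 1.2418 + 3.2032 = 9.0794 ≈ 9.079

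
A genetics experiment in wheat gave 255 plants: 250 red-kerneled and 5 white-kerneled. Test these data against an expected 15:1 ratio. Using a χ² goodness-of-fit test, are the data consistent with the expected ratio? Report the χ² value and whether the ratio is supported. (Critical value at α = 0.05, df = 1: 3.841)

8.007; not consistent

Under the 15:1 hypothesis (Σ ratio = 16, N = 255):
  red-kerneled: 255 × 15/16 = 239.0625
  white-kerneled: 255 × 1/16 = 15.9375
χ² = Σ (O − E)² / E
  red-kerneled: (250 − 239.0625)² / 239.0625 = 0.5004
  white-kerneled: (5 − 15.9375)² / 15.9375 = 7.5061
χ² = 0.5004 + 7.5061 = 8.0065 ≈ 8.007
Degrees of freedom = 2 − 1 = 1; critical value at α = 0.05 is 3.841.
Since 8.007 > 3.841, we reject the null hypothesis — the data do not fit the 15:1 ratio.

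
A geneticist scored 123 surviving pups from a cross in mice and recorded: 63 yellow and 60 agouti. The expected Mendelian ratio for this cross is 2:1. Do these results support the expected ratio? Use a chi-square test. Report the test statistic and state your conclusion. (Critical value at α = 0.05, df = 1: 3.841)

13.207; not consistent

The 2:1 ratio has 3 parts, so with N = 123 the expected counts are:
  yellow: 123 × 2/3 = 82
  agouti: 123 × 1/3 = 41
χ² = Σ (O − E)² / E
  yellow: (63 − 82)² / 82 = 4.4024
  agouti: (60 − 41)² / 41 = 8.8049
χ² = 4.4024 + 8.8049 = 13.2073 ≈ 13.207
Degrees of freedom = 2 − 1 = 1; critical value at α = 0.05 is 3.841.
Since 13.207 > 3.841, we reject the null hypothesis — the data do not fit the 2:1 ratio.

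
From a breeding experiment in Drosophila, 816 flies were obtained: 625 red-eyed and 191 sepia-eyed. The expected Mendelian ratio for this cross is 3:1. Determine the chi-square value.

1.105

Total ratio parts = 4. Expected numbers out of 816:
  red-eyed: 816 × 3/4 = 612
  sepia-eyed: 816 × 1/4 = 204
χ² = Σ (O − E)² / E
  red-eyed: (625 − 612)² / 612 = 0.2761
  sepia-eyed: (191 − 204)² / 204 = 0.8284
χ² = 0.2761 + 0.8284 = 1.1045 ≈ 1.105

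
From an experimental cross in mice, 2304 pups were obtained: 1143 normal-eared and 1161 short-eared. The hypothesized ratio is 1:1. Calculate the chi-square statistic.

0.141

The 1:1 ratio has 2 parts, so with N = 2304 the expected counts are:
  normal-eared: 2304 × 1/2 = 1152
  short-eared: 2304 × 1/2 = 1152
χ² = Σ (O − E)² / E
  normal-eared: (1143 − 1152)² / 1152 = 0.0703
  short-eared: (1161 − 1152)² / 1152 = 0.0703
χ² = 0.0703 + 0.0703 = 0.1406 ≈ 0.141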